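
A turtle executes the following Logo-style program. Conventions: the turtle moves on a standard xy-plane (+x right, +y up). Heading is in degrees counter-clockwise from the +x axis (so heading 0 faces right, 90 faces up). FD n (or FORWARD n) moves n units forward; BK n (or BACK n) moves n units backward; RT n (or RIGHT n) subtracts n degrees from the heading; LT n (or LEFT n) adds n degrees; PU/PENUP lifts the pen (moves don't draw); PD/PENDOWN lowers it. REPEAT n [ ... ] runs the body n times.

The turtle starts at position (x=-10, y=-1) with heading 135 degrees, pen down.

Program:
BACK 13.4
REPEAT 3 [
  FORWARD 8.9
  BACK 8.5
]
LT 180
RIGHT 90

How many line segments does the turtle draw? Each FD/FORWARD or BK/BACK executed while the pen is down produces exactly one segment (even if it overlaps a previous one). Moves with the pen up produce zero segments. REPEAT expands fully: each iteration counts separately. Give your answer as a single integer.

Executing turtle program step by step:
Start: pos=(-10,-1), heading=135, pen down
BK 13.4: (-10,-1) -> (-0.525,-10.475) [heading=135, draw]
REPEAT 3 [
  -- iteration 1/3 --
  FD 8.9: (-0.525,-10.475) -> (-6.818,-4.182) [heading=135, draw]
  BK 8.5: (-6.818,-4.182) -> (-0.808,-10.192) [heading=135, draw]
  -- iteration 2/3 --
  FD 8.9: (-0.808,-10.192) -> (-7.101,-3.899) [heading=135, draw]
  BK 8.5: (-7.101,-3.899) -> (-1.09,-9.91) [heading=135, draw]
  -- iteration 3/3 --
  FD 8.9: (-1.09,-9.91) -> (-7.384,-3.616) [heading=135, draw]
  BK 8.5: (-7.384,-3.616) -> (-1.373,-9.627) [heading=135, draw]
]
LT 180: heading 135 -> 315
RT 90: heading 315 -> 225
Final: pos=(-1.373,-9.627), heading=225, 7 segment(s) drawn
Segments drawn: 7

Answer: 7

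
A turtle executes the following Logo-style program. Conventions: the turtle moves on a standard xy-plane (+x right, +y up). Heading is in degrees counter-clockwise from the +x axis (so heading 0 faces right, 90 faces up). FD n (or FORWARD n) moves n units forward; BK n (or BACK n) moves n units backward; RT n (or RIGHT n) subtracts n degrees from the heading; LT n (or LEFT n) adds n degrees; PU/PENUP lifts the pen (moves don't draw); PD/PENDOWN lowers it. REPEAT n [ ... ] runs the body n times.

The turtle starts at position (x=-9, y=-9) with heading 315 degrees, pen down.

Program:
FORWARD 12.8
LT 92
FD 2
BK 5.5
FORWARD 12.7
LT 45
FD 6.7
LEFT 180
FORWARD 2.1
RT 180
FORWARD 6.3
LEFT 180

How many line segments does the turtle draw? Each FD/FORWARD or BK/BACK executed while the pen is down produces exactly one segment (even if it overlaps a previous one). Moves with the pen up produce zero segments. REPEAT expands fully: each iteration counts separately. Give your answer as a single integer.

Answer: 7

Derivation:
Executing turtle program step by step:
Start: pos=(-9,-9), heading=315, pen down
FD 12.8: (-9,-9) -> (0.051,-18.051) [heading=315, draw]
LT 92: heading 315 -> 47
FD 2: (0.051,-18.051) -> (1.415,-16.588) [heading=47, draw]
BK 5.5: (1.415,-16.588) -> (-2.336,-20.611) [heading=47, draw]
FD 12.7: (-2.336,-20.611) -> (6.325,-11.323) [heading=47, draw]
LT 45: heading 47 -> 92
FD 6.7: (6.325,-11.323) -> (6.092,-4.627) [heading=92, draw]
LT 180: heading 92 -> 272
FD 2.1: (6.092,-4.627) -> (6.165,-6.725) [heading=272, draw]
RT 180: heading 272 -> 92
FD 6.3: (6.165,-6.725) -> (5.945,-0.429) [heading=92, draw]
LT 180: heading 92 -> 272
Final: pos=(5.945,-0.429), heading=272, 7 segment(s) drawn
Segments drawn: 7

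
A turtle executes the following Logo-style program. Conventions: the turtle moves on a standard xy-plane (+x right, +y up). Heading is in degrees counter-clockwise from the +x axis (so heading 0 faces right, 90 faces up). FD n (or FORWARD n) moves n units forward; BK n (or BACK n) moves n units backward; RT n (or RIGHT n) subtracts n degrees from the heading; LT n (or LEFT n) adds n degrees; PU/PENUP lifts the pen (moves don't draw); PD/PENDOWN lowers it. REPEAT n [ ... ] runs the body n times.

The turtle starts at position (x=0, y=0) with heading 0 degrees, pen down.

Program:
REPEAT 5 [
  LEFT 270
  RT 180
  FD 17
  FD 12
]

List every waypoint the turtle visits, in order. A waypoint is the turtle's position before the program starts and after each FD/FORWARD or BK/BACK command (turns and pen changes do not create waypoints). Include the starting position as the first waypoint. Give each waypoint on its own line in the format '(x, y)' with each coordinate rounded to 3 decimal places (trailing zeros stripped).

Answer: (0, 0)
(0, 17)
(0, 29)
(-17, 29)
(-29, 29)
(-29, 12)
(-29, 0)
(-12, 0)
(0, 0)
(0, 17)
(0, 29)

Derivation:
Executing turtle program step by step:
Start: pos=(0,0), heading=0, pen down
REPEAT 5 [
  -- iteration 1/5 --
  LT 270: heading 0 -> 270
  RT 180: heading 270 -> 90
  FD 17: (0,0) -> (0,17) [heading=90, draw]
  FD 12: (0,17) -> (0,29) [heading=90, draw]
  -- iteration 2/5 --
  LT 270: heading 90 -> 0
  RT 180: heading 0 -> 180
  FD 17: (0,29) -> (-17,29) [heading=180, draw]
  FD 12: (-17,29) -> (-29,29) [heading=180, draw]
  -- iteration 3/5 --
  LT 270: heading 180 -> 90
  RT 180: heading 90 -> 270
  FD 17: (-29,29) -> (-29,12) [heading=270, draw]
  FD 12: (-29,12) -> (-29,0) [heading=270, draw]
  -- iteration 4/5 --
  LT 270: heading 270 -> 180
  RT 180: heading 180 -> 0
  FD 17: (-29,0) -> (-12,0) [heading=0, draw]
  FD 12: (-12,0) -> (0,0) [heading=0, draw]
  -- iteration 5/5 --
  LT 270: heading 0 -> 270
  RT 180: heading 270 -> 90
  FD 17: (0,0) -> (0,17) [heading=90, draw]
  FD 12: (0,17) -> (0,29) [heading=90, draw]
]
Final: pos=(0,29), heading=90, 10 segment(s) drawn
Waypoints (11 total):
(0, 0)
(0, 17)
(0, 29)
(-17, 29)
(-29, 29)
(-29, 12)
(-29, 0)
(-12, 0)
(0, 0)
(0, 17)
(0, 29)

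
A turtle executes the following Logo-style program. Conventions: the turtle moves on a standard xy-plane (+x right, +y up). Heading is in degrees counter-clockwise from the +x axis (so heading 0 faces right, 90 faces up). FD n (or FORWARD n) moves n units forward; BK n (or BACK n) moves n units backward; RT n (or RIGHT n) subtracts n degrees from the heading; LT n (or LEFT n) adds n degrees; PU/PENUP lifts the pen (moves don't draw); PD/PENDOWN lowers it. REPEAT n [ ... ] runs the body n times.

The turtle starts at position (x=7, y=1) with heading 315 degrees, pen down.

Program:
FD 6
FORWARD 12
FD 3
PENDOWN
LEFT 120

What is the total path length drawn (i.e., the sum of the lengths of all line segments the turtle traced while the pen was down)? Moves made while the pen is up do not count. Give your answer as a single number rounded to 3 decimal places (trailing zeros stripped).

Executing turtle program step by step:
Start: pos=(7,1), heading=315, pen down
FD 6: (7,1) -> (11.243,-3.243) [heading=315, draw]
FD 12: (11.243,-3.243) -> (19.728,-11.728) [heading=315, draw]
FD 3: (19.728,-11.728) -> (21.849,-13.849) [heading=315, draw]
PD: pen down
LT 120: heading 315 -> 75
Final: pos=(21.849,-13.849), heading=75, 3 segment(s) drawn

Segment lengths:
  seg 1: (7,1) -> (11.243,-3.243), length = 6
  seg 2: (11.243,-3.243) -> (19.728,-11.728), length = 12
  seg 3: (19.728,-11.728) -> (21.849,-13.849), length = 3
Total = 21

Answer: 21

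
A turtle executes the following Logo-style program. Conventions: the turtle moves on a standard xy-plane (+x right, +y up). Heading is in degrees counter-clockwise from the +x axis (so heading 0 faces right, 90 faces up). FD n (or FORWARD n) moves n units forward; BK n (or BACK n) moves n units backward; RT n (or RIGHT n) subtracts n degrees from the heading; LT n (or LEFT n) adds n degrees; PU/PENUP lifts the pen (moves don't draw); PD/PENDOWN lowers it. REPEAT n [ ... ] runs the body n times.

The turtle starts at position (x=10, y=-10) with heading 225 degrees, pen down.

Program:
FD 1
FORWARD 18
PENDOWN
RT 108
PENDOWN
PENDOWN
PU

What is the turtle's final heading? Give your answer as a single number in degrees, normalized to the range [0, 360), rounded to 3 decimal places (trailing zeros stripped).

Answer: 117

Derivation:
Executing turtle program step by step:
Start: pos=(10,-10), heading=225, pen down
FD 1: (10,-10) -> (9.293,-10.707) [heading=225, draw]
FD 18: (9.293,-10.707) -> (-3.435,-23.435) [heading=225, draw]
PD: pen down
RT 108: heading 225 -> 117
PD: pen down
PD: pen down
PU: pen up
Final: pos=(-3.435,-23.435), heading=117, 2 segment(s) drawn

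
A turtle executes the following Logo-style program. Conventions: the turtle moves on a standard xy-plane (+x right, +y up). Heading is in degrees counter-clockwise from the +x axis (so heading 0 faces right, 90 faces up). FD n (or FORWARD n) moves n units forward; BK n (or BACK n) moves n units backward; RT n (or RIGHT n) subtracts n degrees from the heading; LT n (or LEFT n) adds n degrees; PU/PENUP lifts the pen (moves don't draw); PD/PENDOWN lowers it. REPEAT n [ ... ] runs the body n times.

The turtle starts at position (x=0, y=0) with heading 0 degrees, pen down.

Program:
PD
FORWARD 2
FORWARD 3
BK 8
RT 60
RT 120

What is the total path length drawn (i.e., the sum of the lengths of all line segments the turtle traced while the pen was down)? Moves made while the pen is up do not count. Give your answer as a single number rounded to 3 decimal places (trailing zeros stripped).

Answer: 13

Derivation:
Executing turtle program step by step:
Start: pos=(0,0), heading=0, pen down
PD: pen down
FD 2: (0,0) -> (2,0) [heading=0, draw]
FD 3: (2,0) -> (5,0) [heading=0, draw]
BK 8: (5,0) -> (-3,0) [heading=0, draw]
RT 60: heading 0 -> 300
RT 120: heading 300 -> 180
Final: pos=(-3,0), heading=180, 3 segment(s) drawn

Segment lengths:
  seg 1: (0,0) -> (2,0), length = 2
  seg 2: (2,0) -> (5,0), length = 3
  seg 3: (5,0) -> (-3,0), length = 8
Total = 13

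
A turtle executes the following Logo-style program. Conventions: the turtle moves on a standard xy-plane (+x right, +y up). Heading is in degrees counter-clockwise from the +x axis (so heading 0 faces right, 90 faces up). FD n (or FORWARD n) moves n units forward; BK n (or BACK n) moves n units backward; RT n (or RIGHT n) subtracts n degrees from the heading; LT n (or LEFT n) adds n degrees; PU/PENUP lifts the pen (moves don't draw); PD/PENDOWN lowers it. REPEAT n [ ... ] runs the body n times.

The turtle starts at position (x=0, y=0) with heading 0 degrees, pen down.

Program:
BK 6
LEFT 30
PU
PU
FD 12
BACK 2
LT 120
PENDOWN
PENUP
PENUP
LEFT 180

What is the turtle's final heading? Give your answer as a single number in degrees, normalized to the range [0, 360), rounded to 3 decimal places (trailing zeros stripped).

Answer: 330

Derivation:
Executing turtle program step by step:
Start: pos=(0,0), heading=0, pen down
BK 6: (0,0) -> (-6,0) [heading=0, draw]
LT 30: heading 0 -> 30
PU: pen up
PU: pen up
FD 12: (-6,0) -> (4.392,6) [heading=30, move]
BK 2: (4.392,6) -> (2.66,5) [heading=30, move]
LT 120: heading 30 -> 150
PD: pen down
PU: pen up
PU: pen up
LT 180: heading 150 -> 330
Final: pos=(2.66,5), heading=330, 1 segment(s) drawn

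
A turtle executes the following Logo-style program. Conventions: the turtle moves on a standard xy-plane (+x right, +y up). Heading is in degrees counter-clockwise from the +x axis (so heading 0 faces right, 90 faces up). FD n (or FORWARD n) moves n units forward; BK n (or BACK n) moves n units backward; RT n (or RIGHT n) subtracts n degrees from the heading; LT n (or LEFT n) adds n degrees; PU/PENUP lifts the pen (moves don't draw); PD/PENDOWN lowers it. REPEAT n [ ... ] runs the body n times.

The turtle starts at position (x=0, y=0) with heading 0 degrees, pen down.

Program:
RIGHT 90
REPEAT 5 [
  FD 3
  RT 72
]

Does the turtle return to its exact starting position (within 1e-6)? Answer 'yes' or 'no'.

Executing turtle program step by step:
Start: pos=(0,0), heading=0, pen down
RT 90: heading 0 -> 270
REPEAT 5 [
  -- iteration 1/5 --
  FD 3: (0,0) -> (0,-3) [heading=270, draw]
  RT 72: heading 270 -> 198
  -- iteration 2/5 --
  FD 3: (0,-3) -> (-2.853,-3.927) [heading=198, draw]
  RT 72: heading 198 -> 126
  -- iteration 3/5 --
  FD 3: (-2.853,-3.927) -> (-4.617,-1.5) [heading=126, draw]
  RT 72: heading 126 -> 54
  -- iteration 4/5 --
  FD 3: (-4.617,-1.5) -> (-2.853,0.927) [heading=54, draw]
  RT 72: heading 54 -> 342
  -- iteration 5/5 --
  FD 3: (-2.853,0.927) -> (0,0) [heading=342, draw]
  RT 72: heading 342 -> 270
]
Final: pos=(0,0), heading=270, 5 segment(s) drawn

Start position: (0, 0)
Final position: (0, 0)
Distance = 0; < 1e-6 -> CLOSED

Answer: yes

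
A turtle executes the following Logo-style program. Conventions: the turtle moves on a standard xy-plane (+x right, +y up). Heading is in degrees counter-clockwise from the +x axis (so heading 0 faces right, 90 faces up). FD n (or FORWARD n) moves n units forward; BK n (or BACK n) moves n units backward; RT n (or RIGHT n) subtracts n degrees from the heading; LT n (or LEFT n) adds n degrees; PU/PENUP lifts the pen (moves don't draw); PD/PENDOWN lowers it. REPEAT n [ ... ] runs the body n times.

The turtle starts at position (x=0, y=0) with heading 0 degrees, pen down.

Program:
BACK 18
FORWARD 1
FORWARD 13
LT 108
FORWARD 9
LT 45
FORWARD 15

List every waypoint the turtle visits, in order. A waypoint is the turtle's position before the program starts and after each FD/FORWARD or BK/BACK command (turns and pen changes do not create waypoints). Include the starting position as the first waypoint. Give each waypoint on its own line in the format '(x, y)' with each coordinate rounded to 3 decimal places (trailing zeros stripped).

Executing turtle program step by step:
Start: pos=(0,0), heading=0, pen down
BK 18: (0,0) -> (-18,0) [heading=0, draw]
FD 1: (-18,0) -> (-17,0) [heading=0, draw]
FD 13: (-17,0) -> (-4,0) [heading=0, draw]
LT 108: heading 0 -> 108
FD 9: (-4,0) -> (-6.781,8.56) [heading=108, draw]
LT 45: heading 108 -> 153
FD 15: (-6.781,8.56) -> (-20.146,15.369) [heading=153, draw]
Final: pos=(-20.146,15.369), heading=153, 5 segment(s) drawn
Waypoints (6 total):
(0, 0)
(-18, 0)
(-17, 0)
(-4, 0)
(-6.781, 8.56)
(-20.146, 15.369)

Answer: (0, 0)
(-18, 0)
(-17, 0)
(-4, 0)
(-6.781, 8.56)
(-20.146, 15.369)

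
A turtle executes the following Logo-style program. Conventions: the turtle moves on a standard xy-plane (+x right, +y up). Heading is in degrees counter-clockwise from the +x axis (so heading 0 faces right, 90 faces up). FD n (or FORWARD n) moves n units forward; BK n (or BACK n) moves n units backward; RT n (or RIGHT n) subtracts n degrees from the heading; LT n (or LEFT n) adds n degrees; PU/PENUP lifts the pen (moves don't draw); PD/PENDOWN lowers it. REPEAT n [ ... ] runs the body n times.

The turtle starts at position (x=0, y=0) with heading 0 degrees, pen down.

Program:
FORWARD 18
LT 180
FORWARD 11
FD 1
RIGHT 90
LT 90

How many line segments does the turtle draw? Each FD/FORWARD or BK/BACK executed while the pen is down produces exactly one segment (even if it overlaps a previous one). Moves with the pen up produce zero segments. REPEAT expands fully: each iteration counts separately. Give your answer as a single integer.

Answer: 3

Derivation:
Executing turtle program step by step:
Start: pos=(0,0), heading=0, pen down
FD 18: (0,0) -> (18,0) [heading=0, draw]
LT 180: heading 0 -> 180
FD 11: (18,0) -> (7,0) [heading=180, draw]
FD 1: (7,0) -> (6,0) [heading=180, draw]
RT 90: heading 180 -> 90
LT 90: heading 90 -> 180
Final: pos=(6,0), heading=180, 3 segment(s) drawn
Segments drawn: 3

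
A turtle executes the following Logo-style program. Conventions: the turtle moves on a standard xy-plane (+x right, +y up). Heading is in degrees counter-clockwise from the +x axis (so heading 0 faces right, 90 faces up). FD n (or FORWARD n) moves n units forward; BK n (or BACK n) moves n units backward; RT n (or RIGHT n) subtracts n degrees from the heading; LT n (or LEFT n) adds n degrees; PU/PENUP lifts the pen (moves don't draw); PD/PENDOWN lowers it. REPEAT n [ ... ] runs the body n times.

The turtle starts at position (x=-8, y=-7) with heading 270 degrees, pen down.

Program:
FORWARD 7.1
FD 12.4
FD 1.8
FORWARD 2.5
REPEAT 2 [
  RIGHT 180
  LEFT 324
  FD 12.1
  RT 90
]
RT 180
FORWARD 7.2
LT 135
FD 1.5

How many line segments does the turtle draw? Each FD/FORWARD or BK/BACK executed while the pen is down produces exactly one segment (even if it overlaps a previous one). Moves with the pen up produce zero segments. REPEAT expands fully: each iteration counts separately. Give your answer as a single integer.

Answer: 8

Derivation:
Executing turtle program step by step:
Start: pos=(-8,-7), heading=270, pen down
FD 7.1: (-8,-7) -> (-8,-14.1) [heading=270, draw]
FD 12.4: (-8,-14.1) -> (-8,-26.5) [heading=270, draw]
FD 1.8: (-8,-26.5) -> (-8,-28.3) [heading=270, draw]
FD 2.5: (-8,-28.3) -> (-8,-30.8) [heading=270, draw]
REPEAT 2 [
  -- iteration 1/2 --
  RT 180: heading 270 -> 90
  LT 324: heading 90 -> 54
  FD 12.1: (-8,-30.8) -> (-0.888,-21.011) [heading=54, draw]
  RT 90: heading 54 -> 324
  -- iteration 2/2 --
  RT 180: heading 324 -> 144
  LT 324: heading 144 -> 108
  FD 12.1: (-0.888,-21.011) -> (-4.627,-9.503) [heading=108, draw]
  RT 90: heading 108 -> 18
]
RT 180: heading 18 -> 198
FD 7.2: (-4.627,-9.503) -> (-11.475,-11.728) [heading=198, draw]
LT 135: heading 198 -> 333
FD 1.5: (-11.475,-11.728) -> (-10.138,-12.409) [heading=333, draw]
Final: pos=(-10.138,-12.409), heading=333, 8 segment(s) drawn
Segments drawn: 8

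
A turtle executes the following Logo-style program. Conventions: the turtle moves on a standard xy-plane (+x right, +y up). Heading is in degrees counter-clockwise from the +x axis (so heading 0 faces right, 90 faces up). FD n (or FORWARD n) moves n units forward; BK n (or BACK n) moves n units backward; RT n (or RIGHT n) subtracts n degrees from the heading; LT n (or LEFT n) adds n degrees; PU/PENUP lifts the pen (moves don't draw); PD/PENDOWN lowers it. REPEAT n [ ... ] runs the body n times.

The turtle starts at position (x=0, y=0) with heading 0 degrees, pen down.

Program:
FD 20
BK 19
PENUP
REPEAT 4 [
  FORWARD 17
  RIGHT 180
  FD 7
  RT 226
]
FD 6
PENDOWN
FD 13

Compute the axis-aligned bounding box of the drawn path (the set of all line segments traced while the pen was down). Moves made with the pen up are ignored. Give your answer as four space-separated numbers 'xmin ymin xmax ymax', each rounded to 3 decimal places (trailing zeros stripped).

Answer: -8.788 -23.46 20 0

Derivation:
Executing turtle program step by step:
Start: pos=(0,0), heading=0, pen down
FD 20: (0,0) -> (20,0) [heading=0, draw]
BK 19: (20,0) -> (1,0) [heading=0, draw]
PU: pen up
REPEAT 4 [
  -- iteration 1/4 --
  FD 17: (1,0) -> (18,0) [heading=0, move]
  RT 180: heading 0 -> 180
  FD 7: (18,0) -> (11,0) [heading=180, move]
  RT 226: heading 180 -> 314
  -- iteration 2/4 --
  FD 17: (11,0) -> (22.809,-12.229) [heading=314, move]
  RT 180: heading 314 -> 134
  FD 7: (22.809,-12.229) -> (17.947,-7.193) [heading=134, move]
  RT 226: heading 134 -> 268
  -- iteration 3/4 --
  FD 17: (17.947,-7.193) -> (17.353,-24.183) [heading=268, move]
  RT 180: heading 268 -> 88
  FD 7: (17.353,-24.183) -> (17.598,-17.187) [heading=88, move]
  RT 226: heading 88 -> 222
  -- iteration 4/4 --
  FD 17: (17.598,-17.187) -> (4.964,-28.563) [heading=222, move]
  RT 180: heading 222 -> 42
  FD 7: (4.964,-28.563) -> (10.166,-23.879) [heading=42, move]
  RT 226: heading 42 -> 176
]
FD 6: (10.166,-23.879) -> (4.181,-23.46) [heading=176, move]
PD: pen down
FD 13: (4.181,-23.46) -> (-8.788,-22.553) [heading=176, draw]
Final: pos=(-8.788,-22.553), heading=176, 3 segment(s) drawn

Segment endpoints: x in {-8.788, 0, 1, 4.181, 20}, y in {-23.46, -22.553, 0}
xmin=-8.788, ymin=-23.46, xmax=20, ymax=0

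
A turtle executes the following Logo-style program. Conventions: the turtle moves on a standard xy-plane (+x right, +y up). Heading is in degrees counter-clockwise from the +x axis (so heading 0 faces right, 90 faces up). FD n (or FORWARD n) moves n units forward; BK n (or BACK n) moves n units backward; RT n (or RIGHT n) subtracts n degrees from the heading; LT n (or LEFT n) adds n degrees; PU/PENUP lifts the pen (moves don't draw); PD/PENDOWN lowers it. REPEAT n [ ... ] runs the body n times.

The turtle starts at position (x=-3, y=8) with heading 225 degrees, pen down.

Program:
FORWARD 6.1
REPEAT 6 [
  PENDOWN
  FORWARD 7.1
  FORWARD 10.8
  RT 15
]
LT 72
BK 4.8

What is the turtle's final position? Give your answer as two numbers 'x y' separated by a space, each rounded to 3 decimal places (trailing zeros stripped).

Answer: -99.178 -6.791

Derivation:
Executing turtle program step by step:
Start: pos=(-3,8), heading=225, pen down
FD 6.1: (-3,8) -> (-7.313,3.687) [heading=225, draw]
REPEAT 6 [
  -- iteration 1/6 --
  PD: pen down
  FD 7.1: (-7.313,3.687) -> (-12.334,-1.334) [heading=225, draw]
  FD 10.8: (-12.334,-1.334) -> (-19.971,-8.971) [heading=225, draw]
  RT 15: heading 225 -> 210
  -- iteration 2/6 --
  PD: pen down
  FD 7.1: (-19.971,-8.971) -> (-26.119,-12.521) [heading=210, draw]
  FD 10.8: (-26.119,-12.521) -> (-35.472,-17.921) [heading=210, draw]
  RT 15: heading 210 -> 195
  -- iteration 3/6 --
  PD: pen down
  FD 7.1: (-35.472,-17.921) -> (-42.33,-19.758) [heading=195, draw]
  FD 10.8: (-42.33,-19.758) -> (-52.762,-22.553) [heading=195, draw]
  RT 15: heading 195 -> 180
  -- iteration 4/6 --
  PD: pen down
  FD 7.1: (-52.762,-22.553) -> (-59.862,-22.553) [heading=180, draw]
  FD 10.8: (-59.862,-22.553) -> (-70.662,-22.553) [heading=180, draw]
  RT 15: heading 180 -> 165
  -- iteration 5/6 --
  PD: pen down
  FD 7.1: (-70.662,-22.553) -> (-77.521,-20.716) [heading=165, draw]
  FD 10.8: (-77.521,-20.716) -> (-87.953,-17.921) [heading=165, draw]
  RT 15: heading 165 -> 150
  -- iteration 6/6 --
  PD: pen down
  FD 7.1: (-87.953,-17.921) -> (-94.101,-14.371) [heading=150, draw]
  FD 10.8: (-94.101,-14.371) -> (-103.454,-8.971) [heading=150, draw]
  RT 15: heading 150 -> 135
]
LT 72: heading 135 -> 207
BK 4.8: (-103.454,-8.971) -> (-99.178,-6.791) [heading=207, draw]
Final: pos=(-99.178,-6.791), heading=207, 14 segment(s) drawn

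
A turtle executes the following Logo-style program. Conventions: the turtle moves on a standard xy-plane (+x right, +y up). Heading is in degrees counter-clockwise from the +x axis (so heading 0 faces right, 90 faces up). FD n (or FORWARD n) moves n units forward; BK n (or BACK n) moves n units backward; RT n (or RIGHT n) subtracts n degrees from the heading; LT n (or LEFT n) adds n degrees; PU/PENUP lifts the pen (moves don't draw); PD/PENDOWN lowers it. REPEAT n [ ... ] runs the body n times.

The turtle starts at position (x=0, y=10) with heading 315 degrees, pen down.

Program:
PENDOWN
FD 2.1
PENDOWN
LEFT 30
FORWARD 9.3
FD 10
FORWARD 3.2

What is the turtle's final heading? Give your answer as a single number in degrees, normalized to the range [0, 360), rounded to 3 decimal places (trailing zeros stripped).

Executing turtle program step by step:
Start: pos=(0,10), heading=315, pen down
PD: pen down
FD 2.1: (0,10) -> (1.485,8.515) [heading=315, draw]
PD: pen down
LT 30: heading 315 -> 345
FD 9.3: (1.485,8.515) -> (10.468,6.108) [heading=345, draw]
FD 10: (10.468,6.108) -> (20.127,3.52) [heading=345, draw]
FD 3.2: (20.127,3.52) -> (23.218,2.692) [heading=345, draw]
Final: pos=(23.218,2.692), heading=345, 4 segment(s) drawn

Answer: 345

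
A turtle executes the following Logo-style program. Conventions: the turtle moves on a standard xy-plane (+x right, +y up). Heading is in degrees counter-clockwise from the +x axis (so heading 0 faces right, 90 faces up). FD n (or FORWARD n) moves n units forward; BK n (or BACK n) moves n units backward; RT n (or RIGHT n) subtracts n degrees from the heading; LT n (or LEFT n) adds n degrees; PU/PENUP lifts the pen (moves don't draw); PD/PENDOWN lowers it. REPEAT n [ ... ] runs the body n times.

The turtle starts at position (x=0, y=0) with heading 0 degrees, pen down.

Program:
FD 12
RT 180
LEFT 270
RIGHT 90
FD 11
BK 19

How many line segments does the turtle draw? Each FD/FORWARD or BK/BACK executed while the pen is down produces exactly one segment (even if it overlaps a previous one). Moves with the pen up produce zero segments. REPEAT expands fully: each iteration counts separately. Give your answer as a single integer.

Executing turtle program step by step:
Start: pos=(0,0), heading=0, pen down
FD 12: (0,0) -> (12,0) [heading=0, draw]
RT 180: heading 0 -> 180
LT 270: heading 180 -> 90
RT 90: heading 90 -> 0
FD 11: (12,0) -> (23,0) [heading=0, draw]
BK 19: (23,0) -> (4,0) [heading=0, draw]
Final: pos=(4,0), heading=0, 3 segment(s) drawn
Segments drawn: 3

Answer: 3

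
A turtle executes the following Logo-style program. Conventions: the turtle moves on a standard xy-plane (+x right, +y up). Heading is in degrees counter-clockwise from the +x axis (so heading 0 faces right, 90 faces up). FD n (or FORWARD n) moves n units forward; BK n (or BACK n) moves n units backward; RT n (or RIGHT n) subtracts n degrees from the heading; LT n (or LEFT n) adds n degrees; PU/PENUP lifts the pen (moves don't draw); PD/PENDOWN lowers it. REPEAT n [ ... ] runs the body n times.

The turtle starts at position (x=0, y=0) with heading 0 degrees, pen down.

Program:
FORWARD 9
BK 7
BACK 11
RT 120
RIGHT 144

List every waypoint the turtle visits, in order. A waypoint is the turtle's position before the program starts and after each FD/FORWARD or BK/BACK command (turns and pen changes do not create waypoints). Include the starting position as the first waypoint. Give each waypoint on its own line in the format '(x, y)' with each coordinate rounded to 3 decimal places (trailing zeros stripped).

Executing turtle program step by step:
Start: pos=(0,0), heading=0, pen down
FD 9: (0,0) -> (9,0) [heading=0, draw]
BK 7: (9,0) -> (2,0) [heading=0, draw]
BK 11: (2,0) -> (-9,0) [heading=0, draw]
RT 120: heading 0 -> 240
RT 144: heading 240 -> 96
Final: pos=(-9,0), heading=96, 3 segment(s) drawn
Waypoints (4 total):
(0, 0)
(9, 0)
(2, 0)
(-9, 0)

Answer: (0, 0)
(9, 0)
(2, 0)
(-9, 0)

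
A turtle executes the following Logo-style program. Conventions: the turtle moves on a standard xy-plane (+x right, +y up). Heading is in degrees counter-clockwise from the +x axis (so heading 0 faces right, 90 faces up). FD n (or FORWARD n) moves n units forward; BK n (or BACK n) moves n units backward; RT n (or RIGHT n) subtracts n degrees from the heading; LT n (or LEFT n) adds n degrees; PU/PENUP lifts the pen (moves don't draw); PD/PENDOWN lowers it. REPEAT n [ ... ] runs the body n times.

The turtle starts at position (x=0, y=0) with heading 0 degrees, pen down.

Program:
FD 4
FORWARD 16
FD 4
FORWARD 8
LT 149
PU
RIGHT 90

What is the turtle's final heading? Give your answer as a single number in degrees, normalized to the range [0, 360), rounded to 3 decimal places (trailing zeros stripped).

Executing turtle program step by step:
Start: pos=(0,0), heading=0, pen down
FD 4: (0,0) -> (4,0) [heading=0, draw]
FD 16: (4,0) -> (20,0) [heading=0, draw]
FD 4: (20,0) -> (24,0) [heading=0, draw]
FD 8: (24,0) -> (32,0) [heading=0, draw]
LT 149: heading 0 -> 149
PU: pen up
RT 90: heading 149 -> 59
Final: pos=(32,0), heading=59, 4 segment(s) drawn

Answer: 59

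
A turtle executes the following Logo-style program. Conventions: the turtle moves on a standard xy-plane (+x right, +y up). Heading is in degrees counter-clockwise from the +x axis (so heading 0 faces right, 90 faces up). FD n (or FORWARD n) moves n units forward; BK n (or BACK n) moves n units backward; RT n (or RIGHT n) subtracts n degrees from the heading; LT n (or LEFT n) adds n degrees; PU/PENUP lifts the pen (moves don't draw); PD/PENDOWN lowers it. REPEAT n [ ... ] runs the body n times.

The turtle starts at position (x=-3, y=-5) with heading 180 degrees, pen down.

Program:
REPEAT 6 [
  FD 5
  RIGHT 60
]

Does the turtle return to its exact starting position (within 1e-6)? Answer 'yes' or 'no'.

Answer: yes

Derivation:
Executing turtle program step by step:
Start: pos=(-3,-5), heading=180, pen down
REPEAT 6 [
  -- iteration 1/6 --
  FD 5: (-3,-5) -> (-8,-5) [heading=180, draw]
  RT 60: heading 180 -> 120
  -- iteration 2/6 --
  FD 5: (-8,-5) -> (-10.5,-0.67) [heading=120, draw]
  RT 60: heading 120 -> 60
  -- iteration 3/6 --
  FD 5: (-10.5,-0.67) -> (-8,3.66) [heading=60, draw]
  RT 60: heading 60 -> 0
  -- iteration 4/6 --
  FD 5: (-8,3.66) -> (-3,3.66) [heading=0, draw]
  RT 60: heading 0 -> 300
  -- iteration 5/6 --
  FD 5: (-3,3.66) -> (-0.5,-0.67) [heading=300, draw]
  RT 60: heading 300 -> 240
  -- iteration 6/6 --
  FD 5: (-0.5,-0.67) -> (-3,-5) [heading=240, draw]
  RT 60: heading 240 -> 180
]
Final: pos=(-3,-5), heading=180, 6 segment(s) drawn

Start position: (-3, -5)
Final position: (-3, -5)
Distance = 0; < 1e-6 -> CLOSED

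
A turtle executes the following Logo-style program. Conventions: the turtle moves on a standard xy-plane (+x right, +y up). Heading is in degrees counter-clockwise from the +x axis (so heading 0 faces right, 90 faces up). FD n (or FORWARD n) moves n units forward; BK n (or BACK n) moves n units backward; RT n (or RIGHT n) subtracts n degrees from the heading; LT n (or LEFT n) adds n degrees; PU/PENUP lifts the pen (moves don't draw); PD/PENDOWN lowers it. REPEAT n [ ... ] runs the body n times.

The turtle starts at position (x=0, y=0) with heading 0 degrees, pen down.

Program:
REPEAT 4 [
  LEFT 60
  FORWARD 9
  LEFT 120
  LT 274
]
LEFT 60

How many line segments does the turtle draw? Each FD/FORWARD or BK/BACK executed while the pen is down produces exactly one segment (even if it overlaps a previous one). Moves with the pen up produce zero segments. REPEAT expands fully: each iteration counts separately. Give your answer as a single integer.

Answer: 4

Derivation:
Executing turtle program step by step:
Start: pos=(0,0), heading=0, pen down
REPEAT 4 [
  -- iteration 1/4 --
  LT 60: heading 0 -> 60
  FD 9: (0,0) -> (4.5,7.794) [heading=60, draw]
  LT 120: heading 60 -> 180
  LT 274: heading 180 -> 94
  -- iteration 2/4 --
  LT 60: heading 94 -> 154
  FD 9: (4.5,7.794) -> (-3.589,11.74) [heading=154, draw]
  LT 120: heading 154 -> 274
  LT 274: heading 274 -> 188
  -- iteration 3/4 --
  LT 60: heading 188 -> 248
  FD 9: (-3.589,11.74) -> (-6.961,3.395) [heading=248, draw]
  LT 120: heading 248 -> 8
  LT 274: heading 8 -> 282
  -- iteration 4/4 --
  LT 60: heading 282 -> 342
  FD 9: (-6.961,3.395) -> (1.599,0.614) [heading=342, draw]
  LT 120: heading 342 -> 102
  LT 274: heading 102 -> 16
]
LT 60: heading 16 -> 76
Final: pos=(1.599,0.614), heading=76, 4 segment(s) drawn
Segments drawn: 4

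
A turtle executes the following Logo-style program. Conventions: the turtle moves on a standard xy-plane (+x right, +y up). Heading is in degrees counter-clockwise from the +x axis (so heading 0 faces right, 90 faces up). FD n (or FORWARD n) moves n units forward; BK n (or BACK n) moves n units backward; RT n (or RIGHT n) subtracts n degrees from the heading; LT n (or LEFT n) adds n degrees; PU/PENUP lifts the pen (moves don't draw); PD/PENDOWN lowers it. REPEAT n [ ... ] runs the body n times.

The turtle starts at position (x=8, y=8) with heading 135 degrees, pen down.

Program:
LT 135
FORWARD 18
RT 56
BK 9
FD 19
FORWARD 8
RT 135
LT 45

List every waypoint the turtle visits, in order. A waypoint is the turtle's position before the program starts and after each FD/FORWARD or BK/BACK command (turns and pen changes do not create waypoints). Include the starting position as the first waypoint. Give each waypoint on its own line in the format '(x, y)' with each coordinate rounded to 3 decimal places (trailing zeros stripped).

Answer: (8, 8)
(8, -10)
(15.461, -4.967)
(-0.29, -15.592)
(-6.923, -20.065)

Derivation:
Executing turtle program step by step:
Start: pos=(8,8), heading=135, pen down
LT 135: heading 135 -> 270
FD 18: (8,8) -> (8,-10) [heading=270, draw]
RT 56: heading 270 -> 214
BK 9: (8,-10) -> (15.461,-4.967) [heading=214, draw]
FD 19: (15.461,-4.967) -> (-0.29,-15.592) [heading=214, draw]
FD 8: (-0.29,-15.592) -> (-6.923,-20.065) [heading=214, draw]
RT 135: heading 214 -> 79
LT 45: heading 79 -> 124
Final: pos=(-6.923,-20.065), heading=124, 4 segment(s) drawn
Waypoints (5 total):
(8, 8)
(8, -10)
(15.461, -4.967)
(-0.29, -15.592)
(-6.923, -20.065)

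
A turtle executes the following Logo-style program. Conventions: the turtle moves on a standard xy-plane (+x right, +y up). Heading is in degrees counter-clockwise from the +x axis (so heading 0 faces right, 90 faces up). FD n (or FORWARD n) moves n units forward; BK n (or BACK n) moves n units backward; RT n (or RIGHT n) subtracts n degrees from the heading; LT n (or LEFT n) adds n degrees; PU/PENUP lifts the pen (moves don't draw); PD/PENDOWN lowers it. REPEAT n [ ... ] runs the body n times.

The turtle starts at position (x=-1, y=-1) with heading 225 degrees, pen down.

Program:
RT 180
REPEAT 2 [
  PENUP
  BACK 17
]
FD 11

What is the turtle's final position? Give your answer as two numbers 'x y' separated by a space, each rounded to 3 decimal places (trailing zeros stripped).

Executing turtle program step by step:
Start: pos=(-1,-1), heading=225, pen down
RT 180: heading 225 -> 45
REPEAT 2 [
  -- iteration 1/2 --
  PU: pen up
  BK 17: (-1,-1) -> (-13.021,-13.021) [heading=45, move]
  -- iteration 2/2 --
  PU: pen up
  BK 17: (-13.021,-13.021) -> (-25.042,-25.042) [heading=45, move]
]
FD 11: (-25.042,-25.042) -> (-17.263,-17.263) [heading=45, move]
Final: pos=(-17.263,-17.263), heading=45, 0 segment(s) drawn

Answer: -17.263 -17.263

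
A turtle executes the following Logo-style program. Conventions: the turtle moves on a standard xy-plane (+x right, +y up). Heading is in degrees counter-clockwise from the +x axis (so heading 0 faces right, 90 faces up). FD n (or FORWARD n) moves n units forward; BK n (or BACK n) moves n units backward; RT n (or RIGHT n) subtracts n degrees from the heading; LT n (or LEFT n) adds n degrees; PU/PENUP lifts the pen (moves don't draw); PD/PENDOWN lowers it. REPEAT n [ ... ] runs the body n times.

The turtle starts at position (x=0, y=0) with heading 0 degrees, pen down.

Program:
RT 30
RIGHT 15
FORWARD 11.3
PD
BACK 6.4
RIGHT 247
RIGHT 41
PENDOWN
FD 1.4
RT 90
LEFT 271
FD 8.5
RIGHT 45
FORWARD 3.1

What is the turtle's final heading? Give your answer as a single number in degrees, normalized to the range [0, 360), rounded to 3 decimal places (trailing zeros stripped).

Answer: 163

Derivation:
Executing turtle program step by step:
Start: pos=(0,0), heading=0, pen down
RT 30: heading 0 -> 330
RT 15: heading 330 -> 315
FD 11.3: (0,0) -> (7.99,-7.99) [heading=315, draw]
PD: pen down
BK 6.4: (7.99,-7.99) -> (3.465,-3.465) [heading=315, draw]
RT 247: heading 315 -> 68
RT 41: heading 68 -> 27
PD: pen down
FD 1.4: (3.465,-3.465) -> (4.712,-2.829) [heading=27, draw]
RT 90: heading 27 -> 297
LT 271: heading 297 -> 208
FD 8.5: (4.712,-2.829) -> (-2.793,-6.82) [heading=208, draw]
RT 45: heading 208 -> 163
FD 3.1: (-2.793,-6.82) -> (-5.757,-5.913) [heading=163, draw]
Final: pos=(-5.757,-5.913), heading=163, 5 segment(s) drawn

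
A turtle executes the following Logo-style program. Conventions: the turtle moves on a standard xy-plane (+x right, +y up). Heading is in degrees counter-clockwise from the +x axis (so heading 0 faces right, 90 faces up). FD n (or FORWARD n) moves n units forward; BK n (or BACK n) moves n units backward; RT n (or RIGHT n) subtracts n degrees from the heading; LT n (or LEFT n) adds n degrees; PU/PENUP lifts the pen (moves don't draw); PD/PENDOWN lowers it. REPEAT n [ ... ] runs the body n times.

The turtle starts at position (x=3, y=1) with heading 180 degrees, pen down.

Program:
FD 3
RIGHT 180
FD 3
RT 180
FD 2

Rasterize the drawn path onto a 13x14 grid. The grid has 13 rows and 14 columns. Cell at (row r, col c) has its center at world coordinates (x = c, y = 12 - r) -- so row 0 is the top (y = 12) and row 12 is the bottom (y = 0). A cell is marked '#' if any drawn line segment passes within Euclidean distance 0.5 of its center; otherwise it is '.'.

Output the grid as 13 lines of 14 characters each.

Segment 0: (3,1) -> (0,1)
Segment 1: (0,1) -> (3,1)
Segment 2: (3,1) -> (1,1)

Answer: ..............
..............
..............
..............
..............
..............
..............
..............
..............
..............
..............
####..........
..............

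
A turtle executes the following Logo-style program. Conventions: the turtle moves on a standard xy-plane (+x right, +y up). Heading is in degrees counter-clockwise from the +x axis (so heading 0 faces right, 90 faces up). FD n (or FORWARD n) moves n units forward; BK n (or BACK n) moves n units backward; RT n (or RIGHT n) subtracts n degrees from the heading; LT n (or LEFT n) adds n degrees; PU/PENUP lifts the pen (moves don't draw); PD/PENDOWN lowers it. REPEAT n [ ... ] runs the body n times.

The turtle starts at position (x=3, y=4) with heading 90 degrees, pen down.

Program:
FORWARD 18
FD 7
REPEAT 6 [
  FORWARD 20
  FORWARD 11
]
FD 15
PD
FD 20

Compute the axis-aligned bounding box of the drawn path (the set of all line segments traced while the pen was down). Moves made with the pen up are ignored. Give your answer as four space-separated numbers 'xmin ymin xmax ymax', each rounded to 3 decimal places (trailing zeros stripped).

Executing turtle program step by step:
Start: pos=(3,4), heading=90, pen down
FD 18: (3,4) -> (3,22) [heading=90, draw]
FD 7: (3,22) -> (3,29) [heading=90, draw]
REPEAT 6 [
  -- iteration 1/6 --
  FD 20: (3,29) -> (3,49) [heading=90, draw]
  FD 11: (3,49) -> (3,60) [heading=90, draw]
  -- iteration 2/6 --
  FD 20: (3,60) -> (3,80) [heading=90, draw]
  FD 11: (3,80) -> (3,91) [heading=90, draw]
  -- iteration 3/6 --
  FD 20: (3,91) -> (3,111) [heading=90, draw]
  FD 11: (3,111) -> (3,122) [heading=90, draw]
  -- iteration 4/6 --
  FD 20: (3,122) -> (3,142) [heading=90, draw]
  FD 11: (3,142) -> (3,153) [heading=90, draw]
  -- iteration 5/6 --
  FD 20: (3,153) -> (3,173) [heading=90, draw]
  FD 11: (3,173) -> (3,184) [heading=90, draw]
  -- iteration 6/6 --
  FD 20: (3,184) -> (3,204) [heading=90, draw]
  FD 11: (3,204) -> (3,215) [heading=90, draw]
]
FD 15: (3,215) -> (3,230) [heading=90, draw]
PD: pen down
FD 20: (3,230) -> (3,250) [heading=90, draw]
Final: pos=(3,250), heading=90, 16 segment(s) drawn

Segment endpoints: x in {3, 3, 3, 3, 3, 3, 3, 3, 3, 3, 3, 3, 3, 3, 3, 3, 3}, y in {4, 22, 29, 49, 60, 80, 91, 111, 122, 142, 153, 173, 184, 204, 215, 230, 250}
xmin=3, ymin=4, xmax=3, ymax=250

Answer: 3 4 3 250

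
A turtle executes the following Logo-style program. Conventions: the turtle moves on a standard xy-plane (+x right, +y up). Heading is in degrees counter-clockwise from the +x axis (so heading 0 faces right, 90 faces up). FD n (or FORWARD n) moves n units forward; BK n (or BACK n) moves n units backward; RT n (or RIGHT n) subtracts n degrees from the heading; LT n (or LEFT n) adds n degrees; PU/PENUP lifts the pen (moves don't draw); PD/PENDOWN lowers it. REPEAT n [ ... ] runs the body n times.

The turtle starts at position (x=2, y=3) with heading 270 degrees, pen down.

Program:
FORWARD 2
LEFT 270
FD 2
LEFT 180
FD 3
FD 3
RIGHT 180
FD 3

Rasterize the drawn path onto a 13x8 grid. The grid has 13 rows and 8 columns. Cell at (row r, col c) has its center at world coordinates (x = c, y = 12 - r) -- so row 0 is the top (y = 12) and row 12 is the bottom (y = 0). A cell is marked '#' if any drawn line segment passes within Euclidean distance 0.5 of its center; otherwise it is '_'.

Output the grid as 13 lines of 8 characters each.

Answer: ________
________
________
________
________
________
________
________
________
__#_____
__#_____
#######_
________

Derivation:
Segment 0: (2,3) -> (2,1)
Segment 1: (2,1) -> (-0,1)
Segment 2: (-0,1) -> (3,1)
Segment 3: (3,1) -> (6,1)
Segment 4: (6,1) -> (3,1)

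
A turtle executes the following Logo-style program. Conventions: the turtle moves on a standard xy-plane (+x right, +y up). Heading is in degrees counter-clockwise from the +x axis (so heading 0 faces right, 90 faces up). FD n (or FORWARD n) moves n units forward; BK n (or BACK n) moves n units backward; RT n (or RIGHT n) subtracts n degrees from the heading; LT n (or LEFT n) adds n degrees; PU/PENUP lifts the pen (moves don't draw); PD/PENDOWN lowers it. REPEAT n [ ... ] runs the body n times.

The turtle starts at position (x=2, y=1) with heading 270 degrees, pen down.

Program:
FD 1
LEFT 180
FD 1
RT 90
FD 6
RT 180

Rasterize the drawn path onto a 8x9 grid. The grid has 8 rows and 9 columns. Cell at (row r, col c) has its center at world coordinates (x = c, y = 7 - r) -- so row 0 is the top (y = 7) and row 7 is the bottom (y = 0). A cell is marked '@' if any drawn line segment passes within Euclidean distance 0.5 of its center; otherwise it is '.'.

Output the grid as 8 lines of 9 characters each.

Answer: .........
.........
.........
.........
.........
.........
..@@@@@@@
..@......

Derivation:
Segment 0: (2,1) -> (2,0)
Segment 1: (2,0) -> (2,1)
Segment 2: (2,1) -> (8,1)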